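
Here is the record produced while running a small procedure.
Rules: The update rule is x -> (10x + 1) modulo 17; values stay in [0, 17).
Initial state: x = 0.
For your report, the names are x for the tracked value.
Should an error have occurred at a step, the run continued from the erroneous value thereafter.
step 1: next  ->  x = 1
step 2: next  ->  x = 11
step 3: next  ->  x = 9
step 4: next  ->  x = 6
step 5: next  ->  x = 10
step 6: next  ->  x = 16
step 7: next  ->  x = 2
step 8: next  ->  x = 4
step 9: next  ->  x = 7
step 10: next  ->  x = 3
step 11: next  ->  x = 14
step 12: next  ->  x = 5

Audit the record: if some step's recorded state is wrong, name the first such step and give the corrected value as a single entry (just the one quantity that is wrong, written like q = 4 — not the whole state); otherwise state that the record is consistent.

step 7, x = 8

step 1: x = (10*0 + 1) mod 17 = 1 -> same as recorded
step 2: x = (10*1 + 1) mod 17 = 11 -> matches
step 3: x = (10*11 + 1) mod 17 = 9 -> verified
step 4: x = (10*9 + 1) mod 17 = 6 -> in agreement
step 5: x = (10*6 + 1) mod 17 = 10 -> verified
step 6: x = (10*10 + 1) mod 17 = 16 -> exactly as logged
step 7: x = (10*16 + 1) mod 17 = 8 -> the record disagrees here
First incorrect step: 7; the correct value is x = 8.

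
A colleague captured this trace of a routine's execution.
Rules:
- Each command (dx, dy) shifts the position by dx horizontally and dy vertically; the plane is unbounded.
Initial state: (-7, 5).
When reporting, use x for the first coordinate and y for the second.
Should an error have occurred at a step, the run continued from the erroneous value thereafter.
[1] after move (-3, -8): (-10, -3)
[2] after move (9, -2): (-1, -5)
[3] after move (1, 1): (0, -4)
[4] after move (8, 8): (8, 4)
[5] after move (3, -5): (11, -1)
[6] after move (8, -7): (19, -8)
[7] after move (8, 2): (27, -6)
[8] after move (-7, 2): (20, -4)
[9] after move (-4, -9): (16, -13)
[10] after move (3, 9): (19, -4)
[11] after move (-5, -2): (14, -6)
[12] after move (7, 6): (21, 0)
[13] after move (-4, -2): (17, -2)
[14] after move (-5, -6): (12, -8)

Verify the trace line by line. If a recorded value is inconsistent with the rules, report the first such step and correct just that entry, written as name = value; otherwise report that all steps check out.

Recomputing the run from the initial state:
step 1: x = -10, y = -3
step 2: x = -1, y = -5
step 3: x = 0, y = -4
step 4: x = 8, y = 4
step 5: x = 11, y = -1
step 6: x = 19, y = -8
step 7: x = 27, y = -6
step 8: x = 20, y = -4
step 9: x = 16, y = -13
step 10: x = 19, y = -4
step 11: x = 14, y = -6
step 12: x = 21, y = 0
step 13: x = 17, y = -2
step 14: x = 12, y = -8
This matches the trace at every step.

no error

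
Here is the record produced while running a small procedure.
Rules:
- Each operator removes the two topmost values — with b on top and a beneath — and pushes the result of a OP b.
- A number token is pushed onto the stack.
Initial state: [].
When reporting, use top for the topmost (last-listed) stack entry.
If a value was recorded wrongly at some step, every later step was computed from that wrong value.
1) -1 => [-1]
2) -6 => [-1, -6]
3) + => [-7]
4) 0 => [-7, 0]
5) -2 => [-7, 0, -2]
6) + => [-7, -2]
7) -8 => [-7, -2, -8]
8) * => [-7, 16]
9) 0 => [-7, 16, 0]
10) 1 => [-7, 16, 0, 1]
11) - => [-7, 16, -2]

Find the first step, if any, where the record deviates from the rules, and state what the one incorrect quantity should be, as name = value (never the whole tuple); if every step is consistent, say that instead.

Recomputing the run from the initial state:
step 1: [-1]
step 2: [-1, -6]
step 3: [-7]
step 4: [-7, 0]
step 5: [-7, 0, -2]
step 6: [-7, -2]
step 7: [-7, -2, -8]
step 8: [-7, 16]
step 9: [-7, 16, 0]
step 10: [-7, 16, 0, 1]
step 11: [-7, 16, -1]
The first disagreement with the record is at step 11, where the value should be top = -1.

step 11, top = -1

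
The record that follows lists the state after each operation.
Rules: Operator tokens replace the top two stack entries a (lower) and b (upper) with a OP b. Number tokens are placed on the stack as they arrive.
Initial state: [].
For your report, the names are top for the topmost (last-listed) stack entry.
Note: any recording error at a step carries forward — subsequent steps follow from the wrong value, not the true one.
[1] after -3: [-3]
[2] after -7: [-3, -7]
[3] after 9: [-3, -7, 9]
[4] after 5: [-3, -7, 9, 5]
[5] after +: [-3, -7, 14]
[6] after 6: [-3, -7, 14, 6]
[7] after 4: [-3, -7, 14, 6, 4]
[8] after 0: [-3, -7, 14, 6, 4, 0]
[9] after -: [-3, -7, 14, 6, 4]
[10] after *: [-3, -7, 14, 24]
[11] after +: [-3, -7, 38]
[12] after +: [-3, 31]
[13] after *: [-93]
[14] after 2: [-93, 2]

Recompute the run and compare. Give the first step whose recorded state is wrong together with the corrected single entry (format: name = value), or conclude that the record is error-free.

no error

Recomputing the run from the initial state:
step 1: [-3]
step 2: [-3, -7]
step 3: [-3, -7, 9]
step 4: [-3, -7, 9, 5]
step 5: [-3, -7, 14]
step 6: [-3, -7, 14, 6]
step 7: [-3, -7, 14, 6, 4]
step 8: [-3, -7, 14, 6, 4, 0]
step 9: [-3, -7, 14, 6, 4]
step 10: [-3, -7, 14, 24]
step 11: [-3, -7, 38]
step 12: [-3, 31]
step 13: [-93]
step 14: [-93, 2]
This matches the record at every step.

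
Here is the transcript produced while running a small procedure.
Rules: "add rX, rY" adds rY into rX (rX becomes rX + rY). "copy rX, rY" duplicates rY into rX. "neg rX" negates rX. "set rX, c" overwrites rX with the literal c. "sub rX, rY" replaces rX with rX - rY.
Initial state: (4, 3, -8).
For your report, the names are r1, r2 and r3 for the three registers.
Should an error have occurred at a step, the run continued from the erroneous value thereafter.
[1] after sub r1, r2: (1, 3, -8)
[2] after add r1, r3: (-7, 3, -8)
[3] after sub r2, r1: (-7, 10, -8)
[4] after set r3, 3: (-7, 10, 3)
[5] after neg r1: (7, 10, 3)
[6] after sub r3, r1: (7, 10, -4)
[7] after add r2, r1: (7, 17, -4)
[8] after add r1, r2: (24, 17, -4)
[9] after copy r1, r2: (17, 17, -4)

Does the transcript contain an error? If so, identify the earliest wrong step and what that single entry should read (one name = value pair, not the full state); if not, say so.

Step 1: r1 = 4 - 3 = 1 — agrees with the transcript.
Step 2: r1 = 1 + -8 = -7 — in agreement.
Step 3: r2 = 3 - -7 = 10 — exactly as logged.
Step 4: r3 = 3 — no discrepancy.
Step 5: r1 = -(-7) = 7 — verified.
Step 6: r3 = 3 - 7 = -4 — no discrepancy.
Step 7: r2 = 10 + 7 = 17 — checks out.
Step 8: r1 = 7 + 17 = 24 — verified.
Step 9: r1 = 17 — consistent with the transcript.
The recomputation confirms every line.

no error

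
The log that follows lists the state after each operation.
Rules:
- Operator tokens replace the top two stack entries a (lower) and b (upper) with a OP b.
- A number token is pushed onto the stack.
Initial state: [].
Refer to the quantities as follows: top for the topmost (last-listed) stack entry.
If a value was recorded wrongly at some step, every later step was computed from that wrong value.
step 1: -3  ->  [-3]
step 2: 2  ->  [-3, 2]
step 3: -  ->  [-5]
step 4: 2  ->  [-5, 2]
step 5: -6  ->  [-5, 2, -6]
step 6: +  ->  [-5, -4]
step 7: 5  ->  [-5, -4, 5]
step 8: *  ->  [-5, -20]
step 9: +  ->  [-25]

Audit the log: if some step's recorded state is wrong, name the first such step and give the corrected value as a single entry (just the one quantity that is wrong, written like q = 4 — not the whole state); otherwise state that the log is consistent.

Step 1: push -3: top = -3 — consistent with the log.
Step 2: push 2: top = 2 — matches.
Step 3: -3 - 2 = -5 — matches.
Step 4: push 2: top = 2 — same as recorded.
Step 5: push -6: top = -6 — verified.
Step 6: 2 + -6 = -4 — matches.
Step 7: push 5: top = 5 — same as recorded.
Step 8: -4 * 5 = -20 — no discrepancy.
Step 9: -5 + -20 = -25 — same as recorded.
All entries verified; no error found.

no error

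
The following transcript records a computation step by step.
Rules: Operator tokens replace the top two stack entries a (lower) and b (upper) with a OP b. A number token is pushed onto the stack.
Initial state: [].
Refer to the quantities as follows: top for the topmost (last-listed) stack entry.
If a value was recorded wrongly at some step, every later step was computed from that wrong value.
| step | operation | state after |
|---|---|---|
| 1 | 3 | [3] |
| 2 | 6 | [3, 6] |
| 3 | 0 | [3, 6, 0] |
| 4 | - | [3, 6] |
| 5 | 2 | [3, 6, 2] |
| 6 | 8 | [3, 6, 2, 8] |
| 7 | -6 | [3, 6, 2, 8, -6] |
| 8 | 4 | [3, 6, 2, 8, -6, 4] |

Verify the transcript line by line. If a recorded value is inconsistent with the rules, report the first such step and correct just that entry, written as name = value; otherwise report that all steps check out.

Recomputing the run from the initial state:
step 1: [3]
step 2: [3, 6]
step 3: [3, 6, 0]
step 4: [3, 6]
step 5: [3, 6, 2]
step 6: [3, 6, 2, 8]
step 7: [3, 6, 2, 8, -6]
step 8: [3, 6, 2, 8, -6, 4]
This matches the transcript at every step.

no error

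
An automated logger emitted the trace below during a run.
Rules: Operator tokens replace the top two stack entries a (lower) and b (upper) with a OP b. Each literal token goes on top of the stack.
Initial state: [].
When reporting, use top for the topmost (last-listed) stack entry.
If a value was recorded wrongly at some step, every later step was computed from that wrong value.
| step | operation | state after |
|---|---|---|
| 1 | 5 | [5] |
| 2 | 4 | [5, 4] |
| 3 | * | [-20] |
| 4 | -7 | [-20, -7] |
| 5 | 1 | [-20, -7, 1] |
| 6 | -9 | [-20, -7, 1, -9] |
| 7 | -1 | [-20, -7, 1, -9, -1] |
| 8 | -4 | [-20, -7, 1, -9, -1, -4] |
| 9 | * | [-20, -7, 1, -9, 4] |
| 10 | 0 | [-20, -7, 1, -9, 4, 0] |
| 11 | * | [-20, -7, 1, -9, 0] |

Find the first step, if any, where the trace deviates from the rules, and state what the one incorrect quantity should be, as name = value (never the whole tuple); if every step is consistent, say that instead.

Recomputing the run from the initial state:
step 1: [5]
step 2: [5, 4]
step 3: [20]
step 4: [20, -7]
step 5: [20, -7, 1]
step 6: [20, -7, 1, -9]
step 7: [20, -7, 1, -9, -1]
step 8: [20, -7, 1, -9, -1, -4]
step 9: [20, -7, 1, -9, 4]
step 10: [20, -7, 1, -9, 4, 0]
step 11: [20, -7, 1, -9, 0]
The first disagreement with the trace is at step 3, where the value should be top = 20.

step 3, top = 20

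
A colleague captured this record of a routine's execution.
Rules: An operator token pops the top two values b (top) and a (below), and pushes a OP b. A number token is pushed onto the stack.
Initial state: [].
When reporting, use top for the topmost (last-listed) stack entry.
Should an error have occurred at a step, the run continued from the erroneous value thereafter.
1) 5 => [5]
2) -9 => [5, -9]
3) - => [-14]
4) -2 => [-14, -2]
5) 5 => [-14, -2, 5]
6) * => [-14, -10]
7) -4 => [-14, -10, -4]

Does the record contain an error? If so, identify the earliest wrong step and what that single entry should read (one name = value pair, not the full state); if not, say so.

step 3, top = 14

1. push 5: top = 5 (agrees with the record)
2. push -9: top = -9 (exactly as logged)
3. 5 - -9 = 14 (a discrepancy with the record)
Step 3 is the first one off; corrected, top = 14.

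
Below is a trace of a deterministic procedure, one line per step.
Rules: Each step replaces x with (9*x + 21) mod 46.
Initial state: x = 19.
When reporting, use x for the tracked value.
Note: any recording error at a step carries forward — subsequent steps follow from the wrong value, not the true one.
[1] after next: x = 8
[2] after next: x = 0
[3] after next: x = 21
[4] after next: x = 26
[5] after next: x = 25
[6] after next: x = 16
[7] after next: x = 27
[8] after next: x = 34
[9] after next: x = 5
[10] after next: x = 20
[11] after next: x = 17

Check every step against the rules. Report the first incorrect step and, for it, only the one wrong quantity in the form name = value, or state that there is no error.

step 2, x = 1

1. x = (9*19 + 21) mod 46 = 8 (agrees with the trace)
2. x = (9*8 + 21) mod 46 = 1 (the recorded entry deviates here)
Step 2 is the first one off; corrected, x = 1.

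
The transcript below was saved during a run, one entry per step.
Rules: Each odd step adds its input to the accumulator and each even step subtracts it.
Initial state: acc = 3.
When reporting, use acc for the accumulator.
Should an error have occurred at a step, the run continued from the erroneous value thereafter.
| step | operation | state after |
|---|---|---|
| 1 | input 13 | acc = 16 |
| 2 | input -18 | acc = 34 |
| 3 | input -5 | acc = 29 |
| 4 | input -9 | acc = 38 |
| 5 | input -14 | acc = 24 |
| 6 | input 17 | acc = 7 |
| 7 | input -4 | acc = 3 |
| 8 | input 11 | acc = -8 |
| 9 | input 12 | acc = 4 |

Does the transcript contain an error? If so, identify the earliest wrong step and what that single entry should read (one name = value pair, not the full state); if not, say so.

no error

step 1: acc = 3 + 13 = 16 -> agrees with the transcript
step 2: acc = 16 - -18 = 34 -> exactly as logged
step 3: acc = 34 + -5 = 29 -> same as recorded
step 4: acc = 29 - -9 = 38 -> consistent with the transcript
step 5: acc = 38 + -14 = 24 -> exactly as logged
step 6: acc = 24 - 17 = 7 -> confirmed correct
step 7: acc = 7 + -4 = 3 -> verified
step 8: acc = 3 - 11 = -8 -> verified
step 9: acc = -8 + 12 = 4 -> confirmed correct
All steps check out; nothing to correct.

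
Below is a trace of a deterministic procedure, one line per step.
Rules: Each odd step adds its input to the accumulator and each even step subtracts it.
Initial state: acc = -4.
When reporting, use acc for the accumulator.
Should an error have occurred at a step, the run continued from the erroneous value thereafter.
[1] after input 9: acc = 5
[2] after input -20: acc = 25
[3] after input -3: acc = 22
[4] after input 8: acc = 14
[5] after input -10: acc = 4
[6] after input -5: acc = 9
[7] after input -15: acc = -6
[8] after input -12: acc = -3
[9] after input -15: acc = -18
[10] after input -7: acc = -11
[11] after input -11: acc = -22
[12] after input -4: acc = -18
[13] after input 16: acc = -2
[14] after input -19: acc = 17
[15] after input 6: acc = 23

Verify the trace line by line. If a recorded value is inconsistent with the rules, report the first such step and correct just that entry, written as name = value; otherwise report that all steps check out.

step 8, acc = 6

Step 1: acc = -4 + 9 = 5 — matches.
Step 2: acc = 5 - -20 = 25 — matches.
Step 3: acc = 25 + -3 = 22 — confirmed correct.
Step 4: acc = 22 - 8 = 14 — checks out.
Step 5: acc = 14 + -10 = 4 — matches.
Step 6: acc = 4 - -5 = 9 — verified.
Step 7: acc = 9 + -15 = -6 — matches.
Step 8: acc = -6 - -12 = 6 — the trace disagrees here.
So the first discrepancy is step 8, where the right value is acc = 6.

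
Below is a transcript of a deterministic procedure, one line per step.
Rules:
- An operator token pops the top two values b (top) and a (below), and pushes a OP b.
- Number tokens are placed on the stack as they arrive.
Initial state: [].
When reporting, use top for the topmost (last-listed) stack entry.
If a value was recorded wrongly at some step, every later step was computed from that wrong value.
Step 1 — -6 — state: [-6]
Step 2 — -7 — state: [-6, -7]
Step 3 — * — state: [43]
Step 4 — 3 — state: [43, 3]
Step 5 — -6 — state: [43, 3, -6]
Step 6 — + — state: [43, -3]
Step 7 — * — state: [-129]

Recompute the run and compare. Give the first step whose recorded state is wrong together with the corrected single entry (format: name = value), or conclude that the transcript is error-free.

step 3, top = 42

1. push -6: top = -6 (exactly as logged)
2. push -7: top = -7 (same as recorded)
3. -6 * -7 = 42 (the recorded entry deviates here)
Conclusion: step 3 carries the first error; the entry should be top = 42.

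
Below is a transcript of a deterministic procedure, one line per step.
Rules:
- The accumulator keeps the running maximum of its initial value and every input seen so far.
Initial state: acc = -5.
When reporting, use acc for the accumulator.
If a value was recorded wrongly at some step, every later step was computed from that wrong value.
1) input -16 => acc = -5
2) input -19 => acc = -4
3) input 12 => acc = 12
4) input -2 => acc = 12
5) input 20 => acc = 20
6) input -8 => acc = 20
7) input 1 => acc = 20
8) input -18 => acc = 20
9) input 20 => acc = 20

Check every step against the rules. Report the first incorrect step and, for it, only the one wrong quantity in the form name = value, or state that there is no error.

step 2, acc = -5

step 1: acc = max(-5, -16) = -5 -> checks out
step 2: acc = max(-5, -19) = -5 -> first mismatch against the transcript
That makes step 2 the first incorrect line — acc = -5 is what it should show.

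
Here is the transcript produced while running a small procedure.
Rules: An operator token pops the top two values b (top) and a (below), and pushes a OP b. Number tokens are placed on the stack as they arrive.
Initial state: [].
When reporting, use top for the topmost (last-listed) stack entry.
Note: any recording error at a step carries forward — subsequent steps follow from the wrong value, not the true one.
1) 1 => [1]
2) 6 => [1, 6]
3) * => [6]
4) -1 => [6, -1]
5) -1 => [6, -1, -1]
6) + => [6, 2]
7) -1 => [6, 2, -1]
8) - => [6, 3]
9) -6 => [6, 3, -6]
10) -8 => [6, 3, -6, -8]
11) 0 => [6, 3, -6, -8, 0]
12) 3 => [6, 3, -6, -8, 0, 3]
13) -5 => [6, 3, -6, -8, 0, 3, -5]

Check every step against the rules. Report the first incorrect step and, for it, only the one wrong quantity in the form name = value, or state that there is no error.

Recomputing the run from the initial state:
step 1: [1]
step 2: [1, 6]
step 3: [6]
step 4: [6, -1]
step 5: [6, -1, -1]
step 6: [6, -2]
step 7: [6, -2, -1]
step 8: [6, -1]
step 9: [6, -1, -6]
step 10: [6, -1, -6, -8]
step 11: [6, -1, -6, -8, 0]
step 12: [6, -1, -6, -8, 0, 3]
step 13: [6, -1, -6, -8, 0, 3, -5]
The first disagreement with the transcript is at step 6, where the value should be top = -2.

step 6, top = -2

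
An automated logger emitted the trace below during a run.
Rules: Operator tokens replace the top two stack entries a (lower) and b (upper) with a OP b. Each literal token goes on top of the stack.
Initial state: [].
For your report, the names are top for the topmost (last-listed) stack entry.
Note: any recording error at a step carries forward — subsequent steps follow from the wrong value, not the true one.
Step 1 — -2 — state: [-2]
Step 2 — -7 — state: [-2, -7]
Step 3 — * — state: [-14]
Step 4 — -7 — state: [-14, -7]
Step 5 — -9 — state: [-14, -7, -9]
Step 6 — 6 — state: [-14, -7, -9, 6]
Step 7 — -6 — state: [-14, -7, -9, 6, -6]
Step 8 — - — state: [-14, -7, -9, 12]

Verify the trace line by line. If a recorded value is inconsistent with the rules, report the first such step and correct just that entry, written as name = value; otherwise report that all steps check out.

Step 1: push -2: top = -2 — verified.
Step 2: push -7: top = -7 — exactly as logged.
Step 3: -2 * -7 = 14 — not what was recorded.
Conclusion: step 3 carries the first error; the entry should be top = 14.

step 3, top = 14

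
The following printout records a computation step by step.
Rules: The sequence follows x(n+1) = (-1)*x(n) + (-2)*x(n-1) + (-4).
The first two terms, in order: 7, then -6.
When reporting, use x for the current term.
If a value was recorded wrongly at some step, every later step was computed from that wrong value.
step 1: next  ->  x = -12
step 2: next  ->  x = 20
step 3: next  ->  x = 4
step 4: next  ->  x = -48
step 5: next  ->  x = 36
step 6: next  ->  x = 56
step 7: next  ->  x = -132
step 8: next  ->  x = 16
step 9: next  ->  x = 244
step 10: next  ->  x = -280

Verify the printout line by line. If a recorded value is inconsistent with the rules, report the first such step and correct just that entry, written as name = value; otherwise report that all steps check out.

step 1: x = -1*(-6) + (-2)*(7) + (-4) = -12 -> no discrepancy
step 2: x = -1*(-12) + (-2)*(-6) + (-4) = 20 -> in agreement
step 3: x = -1*(20) + (-2)*(-12) + (-4) = 0 -> the printout has a different value
First deviation found at step 3; the corrected entry is x = 0.

step 3, x = 0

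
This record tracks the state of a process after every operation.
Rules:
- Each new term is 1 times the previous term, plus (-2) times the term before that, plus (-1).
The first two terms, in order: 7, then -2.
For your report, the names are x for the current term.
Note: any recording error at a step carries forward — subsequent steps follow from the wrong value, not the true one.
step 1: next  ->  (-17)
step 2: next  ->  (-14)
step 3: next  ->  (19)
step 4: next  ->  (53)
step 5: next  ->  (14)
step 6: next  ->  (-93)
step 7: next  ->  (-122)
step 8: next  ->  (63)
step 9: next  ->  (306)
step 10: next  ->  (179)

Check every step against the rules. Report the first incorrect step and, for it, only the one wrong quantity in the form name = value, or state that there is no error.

Recomputing the run from the initial state:
step 1: x = -17
step 2: x = -14
step 3: x = 19
step 4: x = 46
step 5: x = 7
step 6: x = -86
step 7: x = -101
step 8: x = 70
step 9: x = 271
step 10: x = 130
The first disagreement with the record is at step 4, where the value should be x = 46.

step 4, x = 46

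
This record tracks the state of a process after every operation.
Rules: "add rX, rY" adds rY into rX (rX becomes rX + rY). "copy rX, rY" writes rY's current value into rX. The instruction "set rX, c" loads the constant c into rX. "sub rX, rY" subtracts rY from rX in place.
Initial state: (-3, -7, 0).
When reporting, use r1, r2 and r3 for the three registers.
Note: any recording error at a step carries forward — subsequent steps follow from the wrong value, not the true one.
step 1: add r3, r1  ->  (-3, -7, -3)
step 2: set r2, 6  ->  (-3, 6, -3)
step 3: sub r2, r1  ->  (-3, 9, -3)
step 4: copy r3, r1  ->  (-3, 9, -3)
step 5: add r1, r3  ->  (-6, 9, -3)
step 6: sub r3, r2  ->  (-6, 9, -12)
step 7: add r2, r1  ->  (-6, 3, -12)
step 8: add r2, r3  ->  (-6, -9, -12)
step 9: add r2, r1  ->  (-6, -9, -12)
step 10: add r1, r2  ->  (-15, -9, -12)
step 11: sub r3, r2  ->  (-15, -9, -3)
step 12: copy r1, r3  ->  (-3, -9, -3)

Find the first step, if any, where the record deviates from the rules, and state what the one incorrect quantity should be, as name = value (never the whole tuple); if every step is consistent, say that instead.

step 9, r2 = -15

Recomputing the run from the initial state:
step 1: r1 = -3, r2 = -7, r3 = -3
step 2: r1 = -3, r2 = 6, r3 = -3
step 3: r1 = -3, r2 = 9, r3 = -3
step 4: r1 = -3, r2 = 9, r3 = -3
step 5: r1 = -6, r2 = 9, r3 = -3
step 6: r1 = -6, r2 = 9, r3 = -12
step 7: r1 = -6, r2 = 3, r3 = -12
step 8: r1 = -6, r2 = -9, r3 = -12
step 9: r1 = -6, r2 = -15, r3 = -12
step 10: r1 = -21, r2 = -15, r3 = -12
step 11: r1 = -21, r2 = -15, r3 = 3
step 12: r1 = 3, r2 = -15, r3 = 3
The first disagreement with the record is at step 9, where the value should be r2 = -15.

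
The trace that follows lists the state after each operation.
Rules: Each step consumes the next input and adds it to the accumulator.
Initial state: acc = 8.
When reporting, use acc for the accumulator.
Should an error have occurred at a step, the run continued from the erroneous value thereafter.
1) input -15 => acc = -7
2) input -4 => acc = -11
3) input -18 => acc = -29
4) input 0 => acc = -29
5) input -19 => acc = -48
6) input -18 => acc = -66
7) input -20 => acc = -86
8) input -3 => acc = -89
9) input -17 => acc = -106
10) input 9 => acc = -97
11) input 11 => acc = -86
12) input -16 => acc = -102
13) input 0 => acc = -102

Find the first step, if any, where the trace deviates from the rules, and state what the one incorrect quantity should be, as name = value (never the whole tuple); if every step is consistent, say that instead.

Recomputing the run from the initial state:
step 1: acc = -7
step 2: acc = -11
step 3: acc = -29
step 4: acc = -29
step 5: acc = -48
step 6: acc = -66
step 7: acc = -86
step 8: acc = -89
step 9: acc = -106
step 10: acc = -97
step 11: acc = -86
step 12: acc = -102
step 13: acc = -102
This matches the trace at every step.

no error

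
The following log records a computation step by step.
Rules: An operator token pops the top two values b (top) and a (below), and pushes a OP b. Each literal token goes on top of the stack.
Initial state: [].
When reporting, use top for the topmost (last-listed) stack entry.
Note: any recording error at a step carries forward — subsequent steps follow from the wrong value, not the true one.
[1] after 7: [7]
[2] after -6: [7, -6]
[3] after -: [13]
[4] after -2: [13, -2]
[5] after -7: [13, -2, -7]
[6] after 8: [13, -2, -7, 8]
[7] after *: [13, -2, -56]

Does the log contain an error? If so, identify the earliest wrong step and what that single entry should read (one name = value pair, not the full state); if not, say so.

1. push 7: top = 7 (same as recorded)
2. push -6: top = -6 (confirmed correct)
3. 7 - -6 = 13 (checks out)
4. push -2: top = -2 (verified)
5. push -7: top = -7 (consistent with the log)
6. push 8: top = 8 (same as recorded)
7. -7 * 8 = -56 (confirmed correct)
The recomputation confirms every line.

no error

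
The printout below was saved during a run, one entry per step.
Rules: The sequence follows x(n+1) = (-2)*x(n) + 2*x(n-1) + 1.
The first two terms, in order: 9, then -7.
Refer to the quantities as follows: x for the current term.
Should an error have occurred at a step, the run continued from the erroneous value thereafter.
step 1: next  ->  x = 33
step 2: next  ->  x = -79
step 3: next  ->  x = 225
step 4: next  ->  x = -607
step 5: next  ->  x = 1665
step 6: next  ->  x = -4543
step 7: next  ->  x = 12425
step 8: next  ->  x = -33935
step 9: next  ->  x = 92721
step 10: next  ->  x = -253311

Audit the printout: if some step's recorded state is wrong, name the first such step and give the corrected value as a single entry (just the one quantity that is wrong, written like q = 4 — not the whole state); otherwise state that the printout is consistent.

step 7, x = 12417

Step 1: x = -2*(-7) + (2)*(9) + (1) = 33 — agrees with the printout.
Step 2: x = -2*(33) + (2)*(-7) + (1) = -79 — in agreement.
Step 3: x = -2*(-79) + (2)*(33) + (1) = 225 — agrees with the printout.
Step 4: x = -2*(225) + (2)*(-79) + (1) = -607 — checks out.
Step 5: x = -2*(-607) + (2)*(225) + (1) = 1665 — matches.
Step 6: x = -2*(1665) + (2)*(-607) + (1) = -4543 — exactly as logged.
Step 7: x = -2*(-4543) + (2)*(1665) + (1) = 12417 — the entry is off here.
The audit stops at step 7: the recorded entry is wrong and should be x = 12417.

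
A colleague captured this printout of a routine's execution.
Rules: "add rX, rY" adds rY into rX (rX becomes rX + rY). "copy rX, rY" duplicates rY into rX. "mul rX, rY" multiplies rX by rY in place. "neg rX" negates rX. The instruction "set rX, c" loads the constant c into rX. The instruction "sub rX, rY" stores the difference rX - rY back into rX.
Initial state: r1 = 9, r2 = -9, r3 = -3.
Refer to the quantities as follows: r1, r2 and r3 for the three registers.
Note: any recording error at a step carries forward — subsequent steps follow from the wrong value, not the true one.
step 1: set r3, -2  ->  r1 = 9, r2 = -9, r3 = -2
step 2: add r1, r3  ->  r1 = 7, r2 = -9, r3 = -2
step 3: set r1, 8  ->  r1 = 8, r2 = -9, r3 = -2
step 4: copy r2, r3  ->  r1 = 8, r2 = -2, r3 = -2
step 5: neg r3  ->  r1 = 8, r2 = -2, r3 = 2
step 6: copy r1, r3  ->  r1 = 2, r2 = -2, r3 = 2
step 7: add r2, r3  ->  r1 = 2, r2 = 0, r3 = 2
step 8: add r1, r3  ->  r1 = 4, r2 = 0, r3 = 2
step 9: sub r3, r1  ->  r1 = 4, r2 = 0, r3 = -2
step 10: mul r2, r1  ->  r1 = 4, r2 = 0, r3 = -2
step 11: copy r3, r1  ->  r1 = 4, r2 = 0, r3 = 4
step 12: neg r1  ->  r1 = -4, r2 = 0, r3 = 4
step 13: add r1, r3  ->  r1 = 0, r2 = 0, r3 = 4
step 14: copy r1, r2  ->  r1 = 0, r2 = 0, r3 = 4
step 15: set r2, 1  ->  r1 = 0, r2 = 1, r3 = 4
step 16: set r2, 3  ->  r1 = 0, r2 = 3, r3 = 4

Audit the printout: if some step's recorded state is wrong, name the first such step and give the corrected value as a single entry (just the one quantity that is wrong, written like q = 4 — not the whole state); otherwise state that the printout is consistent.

Recomputing the run from the initial state:
step 1: r1 = 9, r2 = -9, r3 = -2
step 2: r1 = 7, r2 = -9, r3 = -2
step 3: r1 = 8, r2 = -9, r3 = -2
step 4: r1 = 8, r2 = -2, r3 = -2
step 5: r1 = 8, r2 = -2, r3 = 2
step 6: r1 = 2, r2 = -2, r3 = 2
step 7: r1 = 2, r2 = 0, r3 = 2
step 8: r1 = 4, r2 = 0, r3 = 2
step 9: r1 = 4, r2 = 0, r3 = -2
step 10: r1 = 4, r2 = 0, r3 = -2
step 11: r1 = 4, r2 = 0, r3 = 4
step 12: r1 = -4, r2 = 0, r3 = 4
step 13: r1 = 0, r2 = 0, r3 = 4
step 14: r1 = 0, r2 = 0, r3 = 4
step 15: r1 = 0, r2 = 1, r3 = 4
step 16: r1 = 0, r2 = 3, r3 = 4
This matches the printout at every step.

no error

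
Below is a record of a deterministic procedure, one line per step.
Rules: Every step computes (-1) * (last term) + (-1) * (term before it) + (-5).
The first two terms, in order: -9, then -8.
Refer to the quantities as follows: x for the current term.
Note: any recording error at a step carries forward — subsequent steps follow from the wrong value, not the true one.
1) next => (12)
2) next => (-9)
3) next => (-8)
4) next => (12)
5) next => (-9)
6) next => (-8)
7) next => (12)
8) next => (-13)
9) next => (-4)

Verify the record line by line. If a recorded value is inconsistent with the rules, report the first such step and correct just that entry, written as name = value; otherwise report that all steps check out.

step 8, x = -9

Step 1: x = -1*(-8) + (-1)*(-9) + (-5) = 12 — matches.
Step 2: x = -1*(12) + (-1)*(-8) + (-5) = -9 — verified.
Step 3: x = -1*(-9) + (-1)*(12) + (-5) = -8 — no discrepancy.
Step 4: x = -1*(-8) + (-1)*(-9) + (-5) = 12 — matches.
Step 5: x = -1*(12) + (-1)*(-8) + (-5) = -9 — no discrepancy.
Step 6: x = -1*(-9) + (-1)*(12) + (-5) = -8 — same as recorded.
Step 7: x = -1*(-8) + (-1)*(-9) + (-5) = 12 — confirmed correct.
Step 8: x = -1*(12) + (-1)*(-8) + (-5) = -9 — not what was recorded.
First incorrect step: 8; the correct value is x = -9.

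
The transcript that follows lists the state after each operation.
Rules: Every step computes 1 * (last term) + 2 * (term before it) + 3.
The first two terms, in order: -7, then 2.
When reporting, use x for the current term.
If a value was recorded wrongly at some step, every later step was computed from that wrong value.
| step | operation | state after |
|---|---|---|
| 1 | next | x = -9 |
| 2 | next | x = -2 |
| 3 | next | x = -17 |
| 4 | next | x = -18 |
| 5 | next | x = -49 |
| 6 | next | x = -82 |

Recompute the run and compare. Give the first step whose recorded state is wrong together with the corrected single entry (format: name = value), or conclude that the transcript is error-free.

no error

Recomputing the run from the initial state:
step 1: x = -9
step 2: x = -2
step 3: x = -17
step 4: x = -18
step 5: x = -49
step 6: x = -82
This matches the transcript at every step.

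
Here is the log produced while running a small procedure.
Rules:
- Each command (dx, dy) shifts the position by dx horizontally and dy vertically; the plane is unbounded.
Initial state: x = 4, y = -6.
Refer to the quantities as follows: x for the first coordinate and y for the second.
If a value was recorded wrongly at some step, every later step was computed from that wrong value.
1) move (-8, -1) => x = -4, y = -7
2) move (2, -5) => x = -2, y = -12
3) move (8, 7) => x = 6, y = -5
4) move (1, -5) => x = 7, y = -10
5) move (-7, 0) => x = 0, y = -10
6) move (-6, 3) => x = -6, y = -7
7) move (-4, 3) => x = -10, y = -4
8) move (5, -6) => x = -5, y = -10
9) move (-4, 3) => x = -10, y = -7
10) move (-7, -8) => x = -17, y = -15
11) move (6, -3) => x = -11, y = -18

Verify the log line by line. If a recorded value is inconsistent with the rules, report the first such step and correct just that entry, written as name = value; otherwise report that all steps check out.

Step 1: x = 4 + (-8) = -4, y = -6 + (-1) = -7 — agrees with the log.
Step 2: x = -4 + (2) = -2, y = -7 + (-5) = -12 — no discrepancy.
Step 3: x = -2 + (8) = 6, y = -12 + (7) = -5 — same as recorded.
Step 4: x = 6 + (1) = 7, y = -5 + (-5) = -10 — no discrepancy.
Step 5: x = 7 + (-7) = 0, y = -10 + (0) = -10 — no discrepancy.
Step 6: x = 0 + (-6) = -6, y = -10 + (3) = -7 — no discrepancy.
Step 7: x = -6 + (-4) = -10, y = -7 + (3) = -4 — matches.
Step 8: x = -10 + (5) = -5, y = -4 + (-6) = -10 — no discrepancy.
Step 9: x = -5 + (-4) = -9, y = -10 + (3) = -7 — not what was recorded.
That makes step 9 the first incorrect line — x = -9 is what it should show.

step 9, x = -9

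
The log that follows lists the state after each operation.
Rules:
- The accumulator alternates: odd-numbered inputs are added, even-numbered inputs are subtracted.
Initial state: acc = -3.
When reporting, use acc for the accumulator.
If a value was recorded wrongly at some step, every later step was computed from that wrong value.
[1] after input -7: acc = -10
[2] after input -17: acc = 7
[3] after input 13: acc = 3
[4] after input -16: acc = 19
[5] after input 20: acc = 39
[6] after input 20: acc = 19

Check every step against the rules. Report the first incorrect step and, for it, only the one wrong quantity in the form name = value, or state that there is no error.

Recomputing the run from the initial state:
step 1: acc = -10
step 2: acc = 7
step 3: acc = 20
step 4: acc = 36
step 5: acc = 56
step 6: acc = 36
The first disagreement with the log is at step 3, where the value should be acc = 20.

step 3, acc = 20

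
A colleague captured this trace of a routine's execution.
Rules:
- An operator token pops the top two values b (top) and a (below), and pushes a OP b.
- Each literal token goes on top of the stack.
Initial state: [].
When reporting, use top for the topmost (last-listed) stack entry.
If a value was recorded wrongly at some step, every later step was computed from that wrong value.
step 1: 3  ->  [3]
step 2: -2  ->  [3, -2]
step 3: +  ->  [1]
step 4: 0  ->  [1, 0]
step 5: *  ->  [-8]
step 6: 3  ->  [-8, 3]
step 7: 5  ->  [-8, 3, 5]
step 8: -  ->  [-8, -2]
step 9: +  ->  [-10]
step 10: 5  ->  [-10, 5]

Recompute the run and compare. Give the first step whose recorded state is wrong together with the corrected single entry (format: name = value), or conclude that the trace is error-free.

1. push 3: top = 3 (verified)
2. push -2: top = -2 (matches)
3. 3 + -2 = 1 (same as recorded)
4. push 0: top = 0 (in agreement)
5. 1 * 0 = 0 (the recorded entry deviates here)
The earliest wrong entry is at step 5: it should read top = 0.

step 5, top = 0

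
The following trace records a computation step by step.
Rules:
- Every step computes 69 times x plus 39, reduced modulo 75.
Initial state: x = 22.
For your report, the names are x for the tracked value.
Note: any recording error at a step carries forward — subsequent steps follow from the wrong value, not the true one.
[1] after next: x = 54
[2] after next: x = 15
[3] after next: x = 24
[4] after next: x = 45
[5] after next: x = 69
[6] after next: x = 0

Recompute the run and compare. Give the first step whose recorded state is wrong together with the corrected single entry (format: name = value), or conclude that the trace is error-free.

1. x = (69*22 + 39) mod 75 = 57 (the trace disagrees here)
Conclusion: step 1 carries the first error; the entry should be x = 57.

step 1, x = 57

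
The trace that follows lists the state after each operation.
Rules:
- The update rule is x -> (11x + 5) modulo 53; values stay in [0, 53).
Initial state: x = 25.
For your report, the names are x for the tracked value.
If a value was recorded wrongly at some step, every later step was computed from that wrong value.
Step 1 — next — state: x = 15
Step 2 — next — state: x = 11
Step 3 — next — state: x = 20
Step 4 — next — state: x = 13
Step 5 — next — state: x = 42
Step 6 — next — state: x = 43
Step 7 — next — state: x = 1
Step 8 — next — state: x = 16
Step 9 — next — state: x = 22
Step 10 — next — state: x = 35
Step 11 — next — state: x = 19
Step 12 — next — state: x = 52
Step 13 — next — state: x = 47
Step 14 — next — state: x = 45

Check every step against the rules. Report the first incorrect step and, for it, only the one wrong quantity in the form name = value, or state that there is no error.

Recomputing the run from the initial state:
step 1: x = 15
step 2: x = 11
step 3: x = 20
step 4: x = 13
step 5: x = 42
step 6: x = 43
step 7: x = 1
step 8: x = 16
step 9: x = 22
step 10: x = 35
step 11: x = 19
step 12: x = 2
step 13: x = 27
step 14: x = 37
The first disagreement with the trace is at step 12, where the value should be x = 2.

step 12, x = 2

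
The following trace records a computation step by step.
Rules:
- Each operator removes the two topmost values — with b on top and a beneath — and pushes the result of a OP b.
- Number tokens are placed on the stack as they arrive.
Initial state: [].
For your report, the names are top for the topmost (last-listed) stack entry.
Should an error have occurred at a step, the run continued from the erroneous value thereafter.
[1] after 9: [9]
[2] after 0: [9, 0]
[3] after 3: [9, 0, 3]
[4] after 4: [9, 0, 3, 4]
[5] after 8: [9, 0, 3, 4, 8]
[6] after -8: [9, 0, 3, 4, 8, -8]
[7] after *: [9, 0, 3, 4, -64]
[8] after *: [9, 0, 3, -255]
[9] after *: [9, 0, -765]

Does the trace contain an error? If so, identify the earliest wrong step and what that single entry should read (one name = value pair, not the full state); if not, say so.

step 8, top = -256

1. push 9: top = 9 (in agreement)
2. push 0: top = 0 (same as recorded)
3. push 3: top = 3 (in agreement)
4. push 4: top = 4 (same as recorded)
5. push 8: top = 8 (checks out)
6. push -8: top = -8 (consistent with the trace)
7. 8 * -8 = -64 (no discrepancy)
8. 4 * -64 = -256 (the recorded entry deviates here)
First incorrect step: 8; the correct value is top = -256.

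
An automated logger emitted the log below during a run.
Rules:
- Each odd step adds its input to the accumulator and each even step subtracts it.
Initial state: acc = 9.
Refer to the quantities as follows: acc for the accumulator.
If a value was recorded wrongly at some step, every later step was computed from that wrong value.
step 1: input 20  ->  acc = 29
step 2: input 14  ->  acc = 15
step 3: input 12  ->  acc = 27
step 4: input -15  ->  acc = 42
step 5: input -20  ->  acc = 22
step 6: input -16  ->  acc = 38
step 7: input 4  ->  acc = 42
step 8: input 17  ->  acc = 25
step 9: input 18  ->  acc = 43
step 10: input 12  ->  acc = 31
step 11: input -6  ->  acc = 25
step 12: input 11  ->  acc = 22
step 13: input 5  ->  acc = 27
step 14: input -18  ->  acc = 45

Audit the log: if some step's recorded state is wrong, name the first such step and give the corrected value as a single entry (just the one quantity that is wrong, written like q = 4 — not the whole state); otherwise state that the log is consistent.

Step 1: acc = 9 + 20 = 29 — consistent with the log.
Step 2: acc = 29 - 14 = 15 — in agreement.
Step 3: acc = 15 + 12 = 27 — checks out.
Step 4: acc = 27 - -15 = 42 — matches.
Step 5: acc = 42 + -20 = 22 — confirmed correct.
Step 6: acc = 22 - -16 = 38 — consistent with the log.
Step 7: acc = 38 + 4 = 42 — exactly as logged.
Step 8: acc = 42 - 17 = 25 — checks out.
Step 9: acc = 25 + 18 = 43 — agrees with the log.
Step 10: acc = 43 - 12 = 31 — agrees with the log.
Step 11: acc = 31 + -6 = 25 — confirmed correct.
Step 12: acc = 25 - 11 = 14 — the recorded entry deviates here.
The earliest wrong entry is at step 12: it should read acc = 14.

step 12, acc = 14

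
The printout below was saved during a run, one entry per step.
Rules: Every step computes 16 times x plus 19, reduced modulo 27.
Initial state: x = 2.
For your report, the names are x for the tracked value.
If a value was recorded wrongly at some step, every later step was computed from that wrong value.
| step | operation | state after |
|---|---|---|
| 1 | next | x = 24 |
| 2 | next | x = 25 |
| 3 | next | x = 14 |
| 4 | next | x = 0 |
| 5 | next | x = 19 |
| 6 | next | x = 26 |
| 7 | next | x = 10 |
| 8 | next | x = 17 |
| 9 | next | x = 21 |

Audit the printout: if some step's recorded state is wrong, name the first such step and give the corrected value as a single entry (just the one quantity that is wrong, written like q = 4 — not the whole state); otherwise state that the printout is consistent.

step 1: x = (16*2 + 19) mod 27 = 24 -> matches
step 2: x = (16*24 + 19) mod 27 = 25 -> exactly as logged
step 3: x = (16*25 + 19) mod 27 = 14 -> exactly as logged
step 4: x = (16*14 + 19) mod 27 = 0 -> checks out
step 5: x = (16*0 + 19) mod 27 = 19 -> exactly as logged
step 6: x = (16*19 + 19) mod 27 = 26 -> checks out
step 7: x = (16*26 + 19) mod 27 = 3 -> the printout disagrees here
Conclusion: step 7 carries the first error; the entry should be x = 3.

step 7, x = 3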